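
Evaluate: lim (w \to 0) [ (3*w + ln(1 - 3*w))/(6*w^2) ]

-3/4

Direct substitution gives 0/0.
Apply L'Hôpital: lim (3 - 3/(1 - 3*w))/(12*w), still 0/0.
After 2 applications of L'Hôpital's rule the quotient is (-9/(1 - 3*w)^2)/(12); substituting w = 0 gives -3/4.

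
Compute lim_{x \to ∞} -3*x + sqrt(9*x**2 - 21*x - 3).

-7/2

An ∞ − ∞ form. Rationalising with the conjugate, the difference becomes (-21x - 3) / (√(9*x^2 - 21*x - 3) + 3x).
For large x the denominator behaves like 2·3x, so the quotient tends to -21/6 = -7/2.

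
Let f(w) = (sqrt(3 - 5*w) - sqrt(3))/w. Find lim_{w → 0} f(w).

Substitution gives 0/0. Multiply numerator and denominator by the conjugate √(3 - 5w) + √3.
The numerator becomes (3 - 5w) − 3 = -5w, so the expression simplifies to -5/(√(3 - 5w) + √3).
Letting w → 0 gives -5/(2√3) = -5*√(3)/6.

-5*√(3)/6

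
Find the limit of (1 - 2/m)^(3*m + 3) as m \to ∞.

The base → 1 and the exponent → ∞: a 1^∞ form.
Take logarithms: (3m + 3)·ln(1 - 2/m). Since ln(1+u) ~ u for small u, this behaves like (3m)·(-2/m) → -6.
So the limit is e^(-6).

e^(-6)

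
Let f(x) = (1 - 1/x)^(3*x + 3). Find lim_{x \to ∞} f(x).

e^(-3)

Let L be the limit and take ln: ln L = lim (3x + 3)·ln(1 - 1/x) = lim (3x + 3)·(-1/x + O(1/x²)) = -3.
Hence L = e^(-3).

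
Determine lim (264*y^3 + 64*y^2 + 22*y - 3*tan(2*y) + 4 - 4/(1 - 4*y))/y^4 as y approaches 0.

Substitution gives 0/0 (the numerator vanishes to order 4).
Expand each term to order y^4: the coefficient of y^4 in -3·tan(2y) is 0 and in -4·1/(1 - 4y) is -1024.
Lower-order terms cancel with the polynomial part, so the numerator is (-1024)·y^4 + o(y^4), and the limit is (-1024)/(1) = -1024.

-1024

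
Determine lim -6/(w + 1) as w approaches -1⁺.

As w → -1⁺, (w + 1) → 0⁺, so (w + 1)^1 → 0⁺ and -6/(w + 1)^1 → -∞.

-∞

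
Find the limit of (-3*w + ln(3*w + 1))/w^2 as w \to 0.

Direct substitution gives 0/0.
Apply L'Hôpital: lim (-3 + 3/(3*w + 1))/(2*w), still 0/0.
After 2 applications of L'Hôpital's rule the quotient is (-9/(3*w + 1)^2)/(2); substituting w = 0 gives -9/2.

-9/2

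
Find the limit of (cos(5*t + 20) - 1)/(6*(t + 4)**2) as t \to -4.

Direct substitution gives 0/0.
Apply L'Hôpital: lim (-5*sin(5*t + 20))/(12*t + 48), still 0/0.
After 2 applications of L'Hôpital's rule the quotient is (-25*cos(5*t + 20))/(12); substituting t = -4 gives -25/12.

-25/12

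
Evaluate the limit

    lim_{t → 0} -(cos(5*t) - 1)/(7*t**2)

25/14

Direct substitution gives 0/0.
Apply L'Hôpital: lim (-5*sin(5*t))/(-14*t), still 0/0.
After 2 applications of L'Hôpital's rule the quotient is (-25*cos(5*t))/(-14); substituting t = 0 gives 25/14.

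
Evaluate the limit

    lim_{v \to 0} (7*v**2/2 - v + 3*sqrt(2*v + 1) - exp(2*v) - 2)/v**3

Substitution gives 0/0 (the numerator vanishes to order 3).
Expand each term to order v^3: the coefficient of v^3 in 3·√(1 + 2v) is 3/2 and in −e^(2v) is -4/3.
Lower-order terms cancel with the polynomial part, so the numerator is (1/6)·v^3 + o(v^3), and the limit is (1/6)/(1) = 1/6.

1/6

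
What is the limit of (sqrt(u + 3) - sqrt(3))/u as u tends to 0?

Substitution gives 0/0. Multiply numerator and denominator by the conjugate √(3 + u) + √3.
The numerator becomes (3 + u) − 3 = u, so the expression simplifies to 1/(√(3 + u) + √3).
Letting u → 0 gives 1/(2√3) = √(3)/6.

√(3)/6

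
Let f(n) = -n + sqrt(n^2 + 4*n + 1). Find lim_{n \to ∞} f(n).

This has the form ∞ − ∞. Multiply and divide by the conjugate √(n^2 + 4*n + 1) + n.
That gives (4n + 1) / (√(n^2 + 4*n + 1) + n).
Divide numerator and denominator by n: the limit is 4/(2·1) = 2.

2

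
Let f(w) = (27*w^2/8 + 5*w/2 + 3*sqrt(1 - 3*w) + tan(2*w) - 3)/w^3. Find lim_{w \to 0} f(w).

-115/48

Substitution gives 0/0; apply L'Hôpital's rule 3 times.
After differentiating numerator and denominator 3 times the quotient is (48*tan(2*w)^2/cos(2*w)^2 + 16/cos(2*w)^2 - 243/(8*(1 - 3*w)^(5/2)))/(6); at w = 0 this is -115/48.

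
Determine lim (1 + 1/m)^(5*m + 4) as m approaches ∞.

The base → 1 and the exponent → ∞: a 1^∞ form.
Take logarithms: (5m + 4)·ln(1 + 1/m). Since ln(1+u) ~ u for small u, this behaves like (5m)·(1/m) → 5.
So the limit is e^(5).

e^(5)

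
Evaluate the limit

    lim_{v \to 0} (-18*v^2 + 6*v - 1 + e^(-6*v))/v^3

Direct substitution gives 0/0.
Apply L'Hôpital: lim (-36*v + 6 - 6*e^(-6*v))/(3*v^2), still 0/0.
Apply L'Hôpital: lim (-36 + 36*e^(-6*v))/(6*v), still 0/0.
After 3 applications of L'Hôpital's rule the quotient is (-216*e^(-6*v))/(6); substituting v = 0 gives -36.

-36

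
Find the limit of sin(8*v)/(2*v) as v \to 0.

4

Substitution gives 0/0.
Write it as (8/2)·sin(8v)/(8v); since sin(u)/u → 1, the limit is 4.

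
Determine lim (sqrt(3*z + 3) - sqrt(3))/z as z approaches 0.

√(3)/2

A 0/0 form; rationalise with √(3 + 3z) + √3. This collapses the numerator to 3z, leaving 3/(√(3 + 3z) + √3) → 3/(2√3) = √(3)/2.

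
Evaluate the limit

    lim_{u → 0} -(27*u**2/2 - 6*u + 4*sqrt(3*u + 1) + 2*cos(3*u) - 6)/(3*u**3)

Substitution gives 0/0 (the numerator vanishes to order 3).
Expand each term to order u^3: the coefficient of u^3 in 4·√(1 + 3u) is 27/4 and in 2·cos(3u) is 0.
Lower-order terms cancel with the polynomial part, so the numerator is (27/4)·u^3 + o(u^3), and the limit is (27/4)/(-3) = -9/4.

-9/4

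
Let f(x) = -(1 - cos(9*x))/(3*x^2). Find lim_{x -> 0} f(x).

Substitution gives 0/0.
Use (1 − cos u)/u² → 1/2 with u = 9x: the limit is 9²/(2·(-3)) = -27/2.

-27/2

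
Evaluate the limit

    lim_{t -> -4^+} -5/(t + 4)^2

-∞

As t → -4⁺, (t + 4) → 0⁺, so (t + 4)^2 → 0⁺ and -5/(t + 4)^2 → -∞.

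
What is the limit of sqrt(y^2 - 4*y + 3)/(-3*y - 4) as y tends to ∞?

-1/3

For large |y|, √(y^2 - 4*y + 3) ≈ √1·|y| and the denominator ≈ -3y.
Since y → +∞, |y| = y, giving √1/(-3) = -1/3.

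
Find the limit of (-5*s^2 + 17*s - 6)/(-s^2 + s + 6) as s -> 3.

13/5

Since s = 3 makes numerator and denominator zero, (s - 3) divides both.
Cancelling it gives (2 - 5*s)/(-s - 2); now plug in s = 3 to get 13/5.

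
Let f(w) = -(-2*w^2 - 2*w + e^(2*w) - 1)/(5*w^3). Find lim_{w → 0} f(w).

Direct substitution gives 0/0.
Apply L'Hôpital: lim (-4*w + 2*e^(2*w) - 2)/(-15*w^2), still 0/0.
Apply L'Hôpital: lim (4*e^(2*w) - 4)/(-30*w), still 0/0.
After 3 applications of L'Hôpital's rule the quotient is (8*e^(2*w))/(-30); substituting w = 0 gives -4/15.

-4/15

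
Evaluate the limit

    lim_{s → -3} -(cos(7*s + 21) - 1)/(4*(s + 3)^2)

49/8

Direct substitution gives 0/0.
Apply L'Hôpital: lim (-7*sin(7*s + 21))/(-8*s - 24), still 0/0.
After 2 applications of L'Hôpital's rule the quotient is (-49*cos(7*s + 21))/(-8); substituting s = -3 gives 49/8.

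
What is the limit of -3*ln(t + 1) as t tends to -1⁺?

∞

As t → -1⁺, t + 1 → 0⁺ and ln(t + 1) → −∞.
Multiplying by -3 gives ∞.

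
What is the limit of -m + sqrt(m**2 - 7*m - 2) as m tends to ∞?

This has the form ∞ − ∞. Multiply and divide by the conjugate √(m^2 - 7*m - 2) + m.
That gives (-7m - 2) / (√(m^2 - 7*m - 2) + m).
Divide numerator and denominator by m: the limit is -7/(2·1) = -7/2.

-7/2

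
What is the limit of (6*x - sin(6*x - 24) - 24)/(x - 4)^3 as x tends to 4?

36

Direct substitution gives 0/0.
Apply L'Hôpital: lim (6 - 6*cos(6*x - 24))/(3*(x - 4)^2), still 0/0.
Apply L'Hôpital: lim (36*sin(6*x - 24))/(6*x - 24), still 0/0.
After 3 applications of L'Hôpital's rule the quotient is (216*cos(6*x - 24))/(6); substituting x = 4 gives 36.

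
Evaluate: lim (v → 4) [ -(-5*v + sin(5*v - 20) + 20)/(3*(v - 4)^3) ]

125/18

Direct substitution gives 0/0.
Apply L'Hôpital: lim (5*cos(5*v - 20) - 5)/(-9*(v - 4)^2), still 0/0.
Apply L'Hôpital: lim (-25*sin(5*v - 20))/(72 - 18*v), still 0/0.
After 3 applications of L'Hôpital's rule the quotient is (-125*cos(5*v - 20))/(-18); substituting v = 4 gives 125/18.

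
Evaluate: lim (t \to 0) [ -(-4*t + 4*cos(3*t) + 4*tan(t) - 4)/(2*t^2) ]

Substitution gives 0/0 (the numerator vanishes to order 2).
Expand each term to order t^2: the coefficient of t^2 in 4·cos(3t) is -18 and in 4·tan(t) is 0.
Lower-order terms cancel with the polynomial part, so the numerator is (-18)·t^2 + o(t^2), and the limit is (-18)/(-2) = 9.

9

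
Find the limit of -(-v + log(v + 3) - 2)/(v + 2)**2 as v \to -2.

Direct substitution gives 0/0.
Apply L'Hôpital: lim (-1 + 1/(v + 3))/(-2*v - 4), still 0/0.
After 2 applications of L'Hôpital's rule the quotient is (-1/(v + 3)^2)/(-2); substituting v = -2 gives 1/2.

1/2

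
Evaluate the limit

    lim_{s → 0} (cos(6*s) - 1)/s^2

-18

Direct substitution gives 0/0.
Apply L'Hôpital: lim (-6*sin(6*s))/(2*s), still 0/0.
After 2 applications of L'Hôpital's rule the quotient is (-36*cos(6*s))/(2); substituting s = 0 gives -18.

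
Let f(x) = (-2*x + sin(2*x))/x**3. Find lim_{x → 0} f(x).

-4/3

Direct substitution gives 0/0.
Apply L'Hôpital: lim (2*cos(2*x) - 2)/(3*x^2), still 0/0.
Apply L'Hôpital: lim (-4*sin(2*x))/(6*x), still 0/0.
After 3 applications of L'Hôpital's rule the quotient is (-8*cos(2*x))/(6); substituting x = 0 gives -4/3.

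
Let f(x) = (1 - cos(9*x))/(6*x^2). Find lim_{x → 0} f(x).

Substitution gives 0/0.
Use (1 − cos u)/u² → 1/2 with u = 9x: the limit is 9²/(2·6) = 27/4.

27/4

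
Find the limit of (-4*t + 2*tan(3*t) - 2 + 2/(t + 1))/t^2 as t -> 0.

2

Substitution gives 0/0 (the numerator vanishes to order 2).
Expand each term to order t^2: the coefficient of t^2 in 2·tan(3t) is 0 and in 2·1/(1 + t) is 2.
Lower-order terms cancel with the polynomial part, so the numerator is (2)·t^2 + o(t^2), and the limit is (2)/(1) = 2.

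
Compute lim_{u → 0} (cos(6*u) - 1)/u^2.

-18

Direct substitution gives 0/0.
Apply L'Hôpital: lim (-6*sin(6*u))/(2*u), still 0/0.
After 2 applications of L'Hôpital's rule the quotient is (-36*cos(6*u))/(2); substituting u = 0 gives -18.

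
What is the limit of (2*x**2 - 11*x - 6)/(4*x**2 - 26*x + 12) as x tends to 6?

Direct substitution gives 0/0, so factor. Both numerator and denominator have (x - 6) as a factor.
After cancelling, the expression reduces to (2*x + 1)/(4*x - 2).
Substituting x = 6 gives 13/22.

13/22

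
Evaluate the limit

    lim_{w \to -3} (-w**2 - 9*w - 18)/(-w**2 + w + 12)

-3/7

Since w = -3 makes numerator and denominator zero, (w + 3) divides both.
Cancelling it gives (-w - 6)/(4 - w); now plug in w = -3 to get -3/7.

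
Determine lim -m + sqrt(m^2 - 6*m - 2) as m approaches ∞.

This has the form ∞ − ∞. Multiply and divide by the conjugate √(m^2 - 6*m - 2) + m.
That gives (-6m - 2) / (√(m^2 - 6*m - 2) + m).
Divide numerator and denominator by m: the limit is -6/(2·1) = -3.

-3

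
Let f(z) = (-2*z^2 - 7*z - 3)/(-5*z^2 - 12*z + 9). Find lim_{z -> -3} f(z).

5/18

Direct substitution gives 0/0, so factor. Both numerator and denominator have (z + 3) as a factor.
After cancelling, the expression reduces to (-2*z - 1)/(3 - 5*z).
Substituting z = -3 gives 5/18.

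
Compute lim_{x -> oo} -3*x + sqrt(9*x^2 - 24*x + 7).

An ∞ − ∞ form. Rationalising with the conjugate, the difference becomes (-24x + 7) / (√(9*x^2 - 24*x + 7) + 3x).
For large x the denominator behaves like 2·3x, so the quotient tends to -24/6 = -4.

-4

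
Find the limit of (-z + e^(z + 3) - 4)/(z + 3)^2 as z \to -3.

Direct substitution gives 0/0.
Apply L'Hôpital: lim (e^(z + 3) - 1)/(2*z + 6), still 0/0.
After 2 applications of L'Hôpital's rule the quotient is (e^(z + 3))/(2); substituting z = -3 gives 1/2.

1/2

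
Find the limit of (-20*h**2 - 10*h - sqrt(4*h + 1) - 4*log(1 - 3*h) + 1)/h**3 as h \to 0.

Substitution gives 0/0 (the numerator vanishes to order 3).
Expand each term to order h^3: the coefficient of h^3 in −√(1 + 4h) is -4 and in -4·ln(1 - 3h) is 36.
Lower-order terms cancel with the polynomial part, so the numerator is (32)·h^3 + o(h^3), and the limit is (32)/(1) = 32.

32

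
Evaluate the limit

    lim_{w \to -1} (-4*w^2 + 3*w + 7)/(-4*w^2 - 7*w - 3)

Direct substitution gives 0/0, so factor. Both numerator and denominator have (w + 1) as a factor.
After cancelling, the expression reduces to (7 - 4*w)/(-4*w - 3).
Substituting w = -1 gives 11.

11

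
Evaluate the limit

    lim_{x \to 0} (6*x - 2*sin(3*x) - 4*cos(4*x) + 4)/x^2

32

Substitution gives 0/0 (the numerator vanishes to order 2).
Expand each term to order x^2: the coefficient of x^2 in -4·cos(4x) is 32 and in -2·sin(3x) is 0.
Lower-order terms cancel with the polynomial part, so the numerator is (32)·x^2 + o(x^2), and the limit is (32)/(1) = 32.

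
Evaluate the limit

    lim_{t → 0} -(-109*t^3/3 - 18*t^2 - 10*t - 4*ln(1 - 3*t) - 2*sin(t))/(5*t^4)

Substitution gives 0/0; apply L'Hôpital's rule 4 times.
After differentiating numerator and denominator 4 times the quotient is (-2*sin(t) + 1944/(3*t - 1)^4)/(-120); at t = 0 this is -81/5.

-81/5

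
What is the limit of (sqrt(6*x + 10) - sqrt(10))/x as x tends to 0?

A 0/0 form; rationalise with √(10 + 6x) + √10. This collapses the numerator to 6x, leaving 6/(√(10 + 6x) + √10) → 6/(2√10) = 3*√(10)/10.

3*√(10)/10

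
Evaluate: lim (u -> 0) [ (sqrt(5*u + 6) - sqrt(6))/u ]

5*√(6)/12

A 0/0 form; rationalise with √(6 + 5u) + √6. This collapses the numerator to 5u, leaving 5/(√(6 + 5u) + √6) → 5/(2√6) = 5*√(6)/12.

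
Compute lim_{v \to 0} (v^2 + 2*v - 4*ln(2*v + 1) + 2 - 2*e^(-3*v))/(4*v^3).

Substitution gives 0/0; apply L'Hôpital's rule 3 times.
After differentiating numerator and denominator 3 times the quotient is (54*e^(-3*v) - 64/(2*v + 1)^3)/(24); at v = 0 this is -5/12.

-5/12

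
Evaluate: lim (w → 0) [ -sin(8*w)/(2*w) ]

Substitution gives 0/0.
Write it as (8/(-2))·sin(8w)/(8w); since sin(u)/u → 1, the limit is -4.

-4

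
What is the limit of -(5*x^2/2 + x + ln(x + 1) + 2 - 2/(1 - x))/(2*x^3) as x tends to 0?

Substitution gives 0/0; apply L'Hôpital's rule 3 times.
After differentiating numerator and denominator 3 times the quotient is (2/(x + 1)^3 - 12/(x - 1)^4)/(-12); at x = 0 this is 5/6.

5/6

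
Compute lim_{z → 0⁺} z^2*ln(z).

This is a 0·(−∞) form. Rewrite as 1·ln(z) / z^(−2) and apply L'Hôpital:
the derivative quotient is 1·(1/z) / (−2·z^(−3)) = (-1/2)·z^2 → 0.

0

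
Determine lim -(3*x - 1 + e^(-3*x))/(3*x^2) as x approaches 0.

-3/2

Direct substitution gives 0/0.
Apply L'Hôpital: lim (3 - 3*e^(-3*x))/(-6*x), still 0/0.
After 2 applications of L'Hôpital's rule the quotient is (9*e^(-3*x))/(-6); substituting x = 0 gives -3/2.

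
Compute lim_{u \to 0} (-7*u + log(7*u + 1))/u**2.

Direct substitution gives 0/0.
Apply L'Hôpital: lim (-7 + 7/(7*u + 1))/(2*u), still 0/0.
After 2 applications of L'Hôpital's rule the quotient is (-49/(7*u + 1)^2)/(2); substituting u = 0 gives -49/2.

-49/2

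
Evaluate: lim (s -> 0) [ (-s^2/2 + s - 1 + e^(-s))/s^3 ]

-1/6

Direct substitution gives 0/0.
Apply L'Hôpital: lim (-s + 1 - e^(-s))/(3*s^2), still 0/0.
Apply L'Hôpital: lim (-1 + e^(-s))/(6*s), still 0/0.
After 3 applications of L'Hôpital's rule the quotient is (-e^(-s))/(6); substituting s = 0 gives -1/6.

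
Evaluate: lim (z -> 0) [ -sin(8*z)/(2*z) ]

Substitution gives 0/0.
Write it as (8/(-2))·sin(8z)/(8z); since sin(u)/u → 1, the limit is -4.

-4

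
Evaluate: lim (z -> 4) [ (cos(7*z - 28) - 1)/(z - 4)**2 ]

-49/2

Direct substitution gives 0/0.
Apply L'Hôpital: lim (-7*sin(7*z - 28))/(2*z - 8), still 0/0.
After 2 applications of L'Hôpital's rule the quotient is (-49*cos(7*z - 28))/(2); substituting z = 4 gives -49/2.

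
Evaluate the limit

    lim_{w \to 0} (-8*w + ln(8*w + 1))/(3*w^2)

Direct substitution gives 0/0.
Apply L'Hôpital: lim (-8 + 8/(8*w + 1))/(6*w), still 0/0.
After 2 applications of L'Hôpital's rule the quotient is (-64/(8*w + 1)^2)/(6); substituting w = 0 gives -32/3.

-32/3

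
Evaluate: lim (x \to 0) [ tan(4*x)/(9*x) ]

4/9

Substitution gives 0/0.
Since tan(u)/u → 1 as u → 0, tan(4x)/(4x) → 1 and the limit is 4/9.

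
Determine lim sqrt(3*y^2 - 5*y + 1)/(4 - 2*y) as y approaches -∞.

√(3)/2

For large |y|, √(3*y^2 - 5*y + 1) ≈ √3·|y| and the denominator ≈ -2y.
Since y → −∞, |y| = −y, giving −√3/(-2) = √(3)/2.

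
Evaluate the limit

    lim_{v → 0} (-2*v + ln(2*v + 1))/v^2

Direct substitution gives 0/0.
Apply L'Hôpital: lim (-2 + 2/(2*v + 1))/(2*v), still 0/0.
After 2 applications of L'Hôpital's rule the quotient is (-4/(2*v + 1)^2)/(2); substituting v = 0 gives -2.

-2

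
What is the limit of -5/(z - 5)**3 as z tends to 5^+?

-∞

As z → 5⁺, (z - 5) → 0⁺, so (z - 5)^3 → 0⁺ and -5/(z - 5)^3 → -∞.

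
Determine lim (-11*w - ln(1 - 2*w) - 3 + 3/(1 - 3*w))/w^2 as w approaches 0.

29

Substitution gives 0/0 (the numerator vanishes to order 2).
Expand each term to order w^2: the coefficient of w^2 in 3·1/(1 - 3w) is 27 and in −ln(1 - 2w) is 2.
Lower-order terms cancel with the polynomial part, so the numerator is (29)·w^2 + o(w^2), and the limit is (29)/(1) = 29.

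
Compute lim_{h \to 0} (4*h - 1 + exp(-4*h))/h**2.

8

Direct substitution gives 0/0.
Apply L'Hôpital: lim (4 - 4*e^(-4*h))/(2*h), still 0/0.
After 2 applications of L'Hôpital's rule the quotient is (16*e^(-4*h))/(2); substituting h = 0 gives 8.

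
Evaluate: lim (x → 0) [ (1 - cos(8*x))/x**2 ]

Substitution gives 0/0.
Use (1 − cos u)/u² → 1/2 with u = 8x: the limit is 8²/(2·1) = 32.

32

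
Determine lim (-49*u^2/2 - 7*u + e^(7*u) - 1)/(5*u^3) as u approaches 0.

343/30

Direct substitution gives 0/0.
Apply L'Hôpital: lim (-49*u + 7*e^(7*u) - 7)/(15*u^2), still 0/0.
Apply L'Hôpital: lim (49*e^(7*u) - 49)/(30*u), still 0/0.
After 3 applications of L'Hôpital's rule the quotient is (343*e^(7*u))/(30); substituting u = 0 gives 343/30.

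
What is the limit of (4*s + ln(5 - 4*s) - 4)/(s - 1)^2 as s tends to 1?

Direct substitution gives 0/0.
Apply L'Hôpital: lim (4 - 4/(5 - 4*s))/(2*s - 2), still 0/0.
After 2 applications of L'Hôpital's rule the quotient is (-16/(5 - 4*s)^2)/(2); substituting s = 1 gives -8.

-8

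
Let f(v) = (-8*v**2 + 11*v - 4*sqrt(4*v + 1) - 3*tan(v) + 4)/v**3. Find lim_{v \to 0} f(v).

-17

Substitution gives 0/0 (the numerator vanishes to order 3).
Expand each term to order v^3: the coefficient of v^3 in -3·tan(v) is -1 and in -4·√(1 + 4v) is -16.
Lower-order terms cancel with the polynomial part, so the numerator is (-17)·v^3 + o(v^3), and the limit is (-17)/(1) = -17.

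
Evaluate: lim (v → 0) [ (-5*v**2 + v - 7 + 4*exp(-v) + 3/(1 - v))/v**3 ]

7/3

Substitution gives 0/0; apply L'Hôpital's rule 3 times.
After differentiating numerator and denominator 3 times the quotient is (-4*e^(-v) + 18/(v - 1)^4)/(6); at v = 0 this is 7/3.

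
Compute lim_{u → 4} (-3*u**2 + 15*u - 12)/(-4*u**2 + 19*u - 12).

Since u = 4 makes numerator and denominator zero, (u - 4) divides both.
Cancelling it gives (3 - 3*u)/(3 - 4*u); now plug in u = 4 to get 9/13.

9/13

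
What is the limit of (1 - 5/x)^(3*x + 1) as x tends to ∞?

e^(-15)

The base → 1 and the exponent → ∞: a 1^∞ form.
Take logarithms: (3x + 1)·ln(1 - 5/x). Since ln(1+u) ~ u for small u, this behaves like (3x)·(-5/x) → -15.
So the limit is e^(-15).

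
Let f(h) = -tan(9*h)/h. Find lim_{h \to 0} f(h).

-9

Substitution gives 0/0.
Since tan(u)/u → 1 as u → 0, tan(9h)/(9h) → 1 and the limit is 9/(-1) = -9.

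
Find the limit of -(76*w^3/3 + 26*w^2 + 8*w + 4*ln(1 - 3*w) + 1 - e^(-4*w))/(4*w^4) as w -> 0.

275/12

Substitution gives 0/0 (the numerator vanishes to order 4).
Expand each term to order w^4: the coefficient of w^4 in 4·ln(1 - 3w) is -81 and in −e^(-4w) is -32/3.
Lower-order terms cancel with the polynomial part, so the numerator is (-275/3)·w^4 + o(w^4), and the limit is (-275/3)/(-4) = 275/12.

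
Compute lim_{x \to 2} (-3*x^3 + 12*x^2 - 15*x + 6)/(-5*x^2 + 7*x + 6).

3/13

Direct substitution gives 0/0, so factor. Both numerator and denominator have (x - 2) as a factor.
After cancelling, the expression reduces to (-3*x^2 + 6*x - 3)/(-5*x - 3).
Substituting x = 2 gives 3/13.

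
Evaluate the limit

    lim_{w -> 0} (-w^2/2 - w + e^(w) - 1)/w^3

1/6

Direct substitution gives 0/0.
Apply L'Hôpital: lim (-w + e^(w) - 1)/(3*w^2), still 0/0.
Apply L'Hôpital: lim (e^(w) - 1)/(6*w), still 0/0.
After 3 applications of L'Hôpital's rule the quotient is (e^(w))/(6); substituting w = 0 gives 1/6.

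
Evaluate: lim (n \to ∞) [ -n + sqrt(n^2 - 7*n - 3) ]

An ∞ − ∞ form. Rationalising with the conjugate, the difference becomes (-7n - 3) / (√(n^2 - 7*n - 3) + n).
For large n the denominator behaves like 2·n, so the quotient tends to -7/2 = -7/2.

-7/2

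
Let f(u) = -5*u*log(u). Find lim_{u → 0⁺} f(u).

This is a 0·(−∞) form. Rewrite as -5·ln(u) / u^(−1) and apply L'Hôpital:
the derivative quotient is -5·(1/u) / (−1·u^(−2)) = (5/1)·u^1 → 0.

0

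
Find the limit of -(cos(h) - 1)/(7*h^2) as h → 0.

1/14

Direct substitution gives 0/0.
Apply L'Hôpital: lim (-sin(h))/(-14*h), still 0/0.
After 2 applications of L'Hôpital's rule the quotient is (-cos(h))/(-14); substituting h = 0 gives 1/14.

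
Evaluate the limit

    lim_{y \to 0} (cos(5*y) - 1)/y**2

Direct substitution gives 0/0.
Apply L'Hôpital: lim (-5*sin(5*y))/(2*y), still 0/0.
After 2 applications of L'Hôpital's rule the quotient is (-25*cos(5*y))/(2); substituting y = 0 gives -25/2.

-25/2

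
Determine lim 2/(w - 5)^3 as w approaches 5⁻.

-∞

As w → 5⁻, (w - 5) → 0⁻, so (w - 5)^3 → 0⁻ and 2/(w - 5)^3 → -∞.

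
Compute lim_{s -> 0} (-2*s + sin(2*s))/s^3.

-4/3

Direct substitution gives 0/0.
Apply L'Hôpital: lim (2*cos(2*s) - 2)/(3*s^2), still 0/0.
Apply L'Hôpital: lim (-4*sin(2*s))/(6*s), still 0/0.
After 3 applications of L'Hôpital's rule the quotient is (-8*cos(2*s))/(6); substituting s = 0 gives -4/3.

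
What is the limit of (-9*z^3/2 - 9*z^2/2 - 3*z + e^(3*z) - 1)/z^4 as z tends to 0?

27/8

Direct substitution gives 0/0.
Apply L'Hôpital: lim (-27*z^2/2 - 9*z + 3*e^(3*z) - 3)/(4*z^3), still 0/0.
Apply L'Hôpital: lim (-27*z + 9*e^(3*z) - 9)/(12*z^2), still 0/0.
Apply L'Hôpital: lim (27*e^(3*z) - 27)/(24*z), still 0/0.
After 4 applications of L'Hôpital's rule the quotient is (81*e^(3*z))/(24); substituting z = 0 gives 27/8.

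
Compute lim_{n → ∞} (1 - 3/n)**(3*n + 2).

e^(-9)

Write it as [(1 - 3/n)^n]^(3) · (1 - 3/n)^(2). The bracketed term tends to e^(-3) and the second factor to 1, so the limit is e^(-9).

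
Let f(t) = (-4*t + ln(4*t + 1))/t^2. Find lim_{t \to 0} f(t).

-8

Direct substitution gives 0/0.
Apply L'Hôpital: lim (-4 + 4/(4*t + 1))/(2*t), still 0/0.
After 2 applications of L'Hôpital's rule the quotient is (-16/(4*t + 1)^2)/(2); substituting t = 0 gives -8.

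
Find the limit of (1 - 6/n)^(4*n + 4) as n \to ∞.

Write it as [(1 - 6/n)^n]^(4) · (1 - 6/n)^(4). The bracketed term tends to e^(-6) and the second factor to 1, so the limit is e^(-24).

e^(-24)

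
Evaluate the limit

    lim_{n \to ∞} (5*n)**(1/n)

1

Base → ∞ and exponent → 0: an ∞^0 form.
Take logs: (1/n)·ln(5·n^1) = (ln 5 + 1·ln n)/n → 0.
So the limit is e^0 = 1.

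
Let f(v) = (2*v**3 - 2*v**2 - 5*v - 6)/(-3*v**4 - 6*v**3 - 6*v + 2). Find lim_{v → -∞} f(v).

The denominator has degree 4 and the numerator degree 3. Dividing numerator and denominator by v^4 sends every term to 0 except the leading denominator term, so the limit is 0.

0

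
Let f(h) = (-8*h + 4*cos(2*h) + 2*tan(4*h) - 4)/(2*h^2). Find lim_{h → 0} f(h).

Substitution gives 0/0; apply L'Hôpital's rule 2 times.
After differentiating numerator and denominator 2 times the quotient is (-16*cos(2*h) + 64*tan(4*h)/cos(4*h)^2)/(4); at h = 0 this is -4.

-4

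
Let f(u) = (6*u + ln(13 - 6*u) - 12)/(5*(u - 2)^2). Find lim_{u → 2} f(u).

-18/5

Direct substitution gives 0/0.
Apply L'Hôpital: lim (6 - 6/(13 - 6*u))/(10*u - 20), still 0/0.
After 2 applications of L'Hôpital's rule the quotient is (-36/(13 - 6*u)^2)/(10); substituting u = 2 gives -18/5.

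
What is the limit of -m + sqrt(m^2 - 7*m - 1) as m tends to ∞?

-7/2

An ∞ − ∞ form. Rationalising with the conjugate, the difference becomes (-7m - 1) / (√(m^2 - 7*m - 1) + m).
For large m the denominator behaves like 2·m, so the quotient tends to -7/2 = -7/2.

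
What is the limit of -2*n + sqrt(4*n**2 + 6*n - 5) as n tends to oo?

An ∞ − ∞ form. Rationalising with the conjugate, the difference becomes (6n - 5) / (√(4*n^2 + 6*n - 5) + 2n).
For large n the denominator behaves like 2·2n, so the quotient tends to 6/4 = 3/2.

3/2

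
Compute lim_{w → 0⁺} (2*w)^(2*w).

Base → 0⁺ and exponent → 0⁺: a 0^0 form.
Take logs: 2w·ln(2w). This is 0·(−∞); rewriting as ln(2w)/(1/(2w)) and applying L'Hôpital gives 0.
Hence the limit is e^0 = 1.

1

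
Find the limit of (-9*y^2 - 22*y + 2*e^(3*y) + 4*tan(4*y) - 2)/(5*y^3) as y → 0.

283/15

Substitution gives 0/0; apply L'Hôpital's rule 3 times.
After differentiating numerator and denominator 3 times the quotient is (54*e^(3*y) + 1536*tan(4*y)^4 + 2048*tan(4*y)^2 + 512)/(30); at y = 0 this is 283/15.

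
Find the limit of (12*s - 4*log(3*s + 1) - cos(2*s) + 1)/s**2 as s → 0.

Substitution gives 0/0 (the numerator vanishes to order 2).
Expand each term to order s^2: the coefficient of s^2 in −cos(2s) is 2 and in -4·ln(1 + 3s) is 18.
Lower-order terms cancel with the polynomial part, so the numerator is (20)·s^2 + o(s^2), and the limit is (20)/(1) = 20.

20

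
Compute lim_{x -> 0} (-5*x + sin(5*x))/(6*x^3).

-125/36

Direct substitution gives 0/0.
Apply L'Hôpital: lim (5*cos(5*x) - 5)/(18*x^2), still 0/0.
Apply L'Hôpital: lim (-25*sin(5*x))/(36*x), still 0/0.
After 3 applications of L'Hôpital's rule the quotient is (-125*cos(5*x))/(36); substituting x = 0 gives -125/36.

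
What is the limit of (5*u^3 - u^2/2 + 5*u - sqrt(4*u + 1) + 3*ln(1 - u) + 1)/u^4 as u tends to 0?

Substitution gives 0/0 (the numerator vanishes to order 4).
Expand each term to order u^4: the coefficient of u^4 in 3·ln(1 - u) is -3/4 and in −√(1 + 4u) is 10.
Lower-order terms cancel with the polynomial part, so the numerator is (37/4)·u^4 + o(u^4), and the limit is (37/4)/(1) = 37/4.

37/4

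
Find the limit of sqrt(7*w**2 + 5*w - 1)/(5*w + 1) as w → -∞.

For large |w|, √(7*w^2 + 5*w - 1) ≈ √7·|w| and the denominator ≈ 5w.
Since w → −∞, |w| = −w, giving −√7/(5) = -√(7)/5.

-√(7)/5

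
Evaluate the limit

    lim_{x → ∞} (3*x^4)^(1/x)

1

Base → ∞ and exponent → 0: an ∞^0 form.
Take logs: (1/x)·ln(3·x^4) = (ln 3 + 4·ln x)/x → 0.
So the limit is e^0 = 1.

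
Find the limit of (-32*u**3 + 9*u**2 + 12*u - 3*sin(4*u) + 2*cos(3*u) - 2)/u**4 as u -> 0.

27/4

Substitution gives 0/0 (the numerator vanishes to order 4).
Expand each term to order u^4: the coefficient of u^4 in 2·cos(3u) is 27/4 and in -3·sin(4u) is 0.
Lower-order terms cancel with the polynomial part, so the numerator is (27/4)·u^4 + o(u^4), and the limit is (27/4)/(1) = 27/4.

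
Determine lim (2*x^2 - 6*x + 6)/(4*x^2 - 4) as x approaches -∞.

Numerator and denominator both have degree 2.
Dividing every term by x^2, all lower-order terms vanish and the limit is the ratio of leading coefficients, 2/(4) = 1/2.

1/2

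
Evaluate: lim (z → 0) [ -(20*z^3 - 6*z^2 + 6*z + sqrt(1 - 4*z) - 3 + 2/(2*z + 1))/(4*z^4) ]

-11/2

Substitution gives 0/0 (the numerator vanishes to order 4).
Expand each term to order z^4: the coefficient of z^4 in 2·1/(1 + 2z) is 32 and in √(1 - 4z) is -10.
Lower-order terms cancel with the polynomial part, so the numerator is (22)·z^4 + o(z^4), and the limit is (22)/(-4) = -11/2.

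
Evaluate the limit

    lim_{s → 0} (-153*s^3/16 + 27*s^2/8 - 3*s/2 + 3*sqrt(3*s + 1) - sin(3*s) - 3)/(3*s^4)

-405/128

Substitution gives 0/0; apply L'Hôpital's rule 4 times.
After differentiating numerator and denominator 4 times the quotient is (-81*sin(3*s) - 3645/(16*(3*s + 1)^(7/2)))/(72); at s = 0 this is -405/128.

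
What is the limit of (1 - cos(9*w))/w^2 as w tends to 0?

81/2

Substitution gives 0/0.
Use (1 − cos u)/u² → 1/2 with u = 9w: the limit is 9²/(2·1) = 81/2.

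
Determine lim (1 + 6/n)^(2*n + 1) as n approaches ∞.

e^(12)

Write it as [(1 + 6/n)^n]^(2) · (1 + 6/n)^(1). The bracketed term tends to e^(6) and the second factor to 1, so the limit is e^(12).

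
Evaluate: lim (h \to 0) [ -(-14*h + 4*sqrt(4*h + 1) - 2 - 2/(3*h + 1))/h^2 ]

Substitution gives 0/0; apply L'Hôpital's rule 2 times.
After differentiating numerator and denominator 2 times the quotient is (-16/(4*h + 1)^(3/2) - 36/(3*h + 1)^3)/(-2); at h = 0 this is 26.

26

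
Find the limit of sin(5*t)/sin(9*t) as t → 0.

Substitution gives 0/0.
Divide numerator and denominator by t: sin(5t)/t → 5 and sin(9t)/t → 9, so the limit is 1·5/9 = 5/9.

5/9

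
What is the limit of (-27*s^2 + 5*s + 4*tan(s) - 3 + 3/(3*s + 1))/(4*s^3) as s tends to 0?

Substitution gives 0/0 (the numerator vanishes to order 3).
Expand each term to order s^3: the coefficient of s^3 in 3·1/(1 + 3s) is -81 and in 4·tan(s) is 4/3.
Lower-order terms cancel with the polynomial part, so the numerator is (-239/3)·s^3 + o(s^3), and the limit is (-239/3)/(4) = -239/12.

-239/12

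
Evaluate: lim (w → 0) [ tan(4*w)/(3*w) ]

4/3

Substitution gives 0/0.
Since tan(u)/u → 1 as u → 0, tan(4w)/(4w) → 1 and the limit is 4/3.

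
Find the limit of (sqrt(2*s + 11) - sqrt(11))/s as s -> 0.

Substitution gives 0/0. Multiply numerator and denominator by the conjugate √(11 + 2s) + √11.
The numerator becomes (11 + 2s) − 11 = 2s, so the expression simplifies to 2/(√(11 + 2s) + √11).
Letting s → 0 gives 2/(2√11) = √(11)/11.

√(11)/11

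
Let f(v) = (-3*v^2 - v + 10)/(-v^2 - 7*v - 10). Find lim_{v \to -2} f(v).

-11/3

At v = -2 both the top and bottom vanish — a removable singularity. Factoring out (v + 2) from each leaves (5 - 3*v)/(-v - 5), which at v = -2 equals -11/3.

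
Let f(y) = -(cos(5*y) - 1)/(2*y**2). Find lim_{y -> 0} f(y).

25/4

Direct substitution gives 0/0.
Apply L'Hôpital: lim (-5*sin(5*y))/(-4*y), still 0/0.
After 2 applications of L'Hôpital's rule the quotient is (-25*cos(5*y))/(-4); substituting y = 0 gives 25/4.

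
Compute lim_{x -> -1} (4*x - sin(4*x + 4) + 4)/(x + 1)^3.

Direct substitution gives 0/0.
Apply L'Hôpital: lim (4 - 4*cos(4*x + 4))/(3*(x + 1)^2), still 0/0.
Apply L'Hôpital: lim (16*sin(4*x + 4))/(6*x + 6), still 0/0.
After 3 applications of L'Hôpital's rule the quotient is (64*cos(4*x + 4))/(6); substituting x = -1 gives 32/3.

32/3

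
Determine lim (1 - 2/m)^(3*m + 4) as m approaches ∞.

Let L be the limit and take ln: ln L = lim (3m + 4)·ln(1 - 2/m) = lim (3m + 4)·(-2/m + O(1/m²)) = -6.
Hence L = e^(-6).

e^(-6)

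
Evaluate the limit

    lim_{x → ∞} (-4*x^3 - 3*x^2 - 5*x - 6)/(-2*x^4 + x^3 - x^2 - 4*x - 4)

The denominator has degree 4 and the numerator degree 3. Dividing numerator and denominator by x^4 sends every term to 0 except the leading denominator term, so the limit is 0.

0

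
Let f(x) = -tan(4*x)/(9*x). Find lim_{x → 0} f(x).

Substitution gives 0/0.
Since tan(u)/u → 1 as u → 0, tan(4x)/(4x) → 1 and the limit is 4/(-9) = -4/9.

-4/9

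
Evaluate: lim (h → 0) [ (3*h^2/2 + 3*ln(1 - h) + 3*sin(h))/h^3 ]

-3/2

Substitution gives 0/0 (the numerator vanishes to order 3).
Expand each term to order h^3: the coefficient of h^3 in 3·sin(h) is -1/2 and in 3·ln(1 - h) is -1.
Lower-order terms cancel with the polynomial part, so the numerator is (-3/2)·h^3 + o(h^3), and the limit is (-3/2)/(1) = -3/2.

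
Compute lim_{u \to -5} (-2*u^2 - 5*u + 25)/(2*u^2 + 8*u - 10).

Direct substitution gives 0/0, so factor. Both numerator and denominator have (u + 5) as a factor.
After cancelling, the expression reduces to (5 - 2*u)/(2*u - 2).
Substituting u = -5 gives -5/4.

-5/4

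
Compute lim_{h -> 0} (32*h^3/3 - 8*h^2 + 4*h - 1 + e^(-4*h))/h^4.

32/3

Direct substitution gives 0/0.
Apply L'Hôpital: lim (32*h^2 - 16*h + 4 - 4*e^(-4*h))/(4*h^3), still 0/0.
Apply L'Hôpital: lim (64*h - 16 + 16*e^(-4*h))/(12*h^2), still 0/0.
Apply L'Hôpital: lim (64 - 64*e^(-4*h))/(24*h), still 0/0.
After 4 applications of L'Hôpital's rule the quotient is (256*e^(-4*h))/(24); substituting h = 0 gives 32/3.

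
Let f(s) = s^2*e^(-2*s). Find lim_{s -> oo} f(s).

Write as s^2/e^{2s}, an ∞/∞ form.
Exponential growth dominates any polynomial, so repeated L'Hôpital (or the standard result) gives 0.

0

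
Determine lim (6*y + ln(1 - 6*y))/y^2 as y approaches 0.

Direct substitution gives 0/0.
Apply L'Hôpital: lim (6 - 6/(1 - 6*y))/(2*y), still 0/0.
After 2 applications of L'Hôpital's rule the quotient is (-36/(1 - 6*y)^2)/(2); substituting y = 0 gives -18.

-18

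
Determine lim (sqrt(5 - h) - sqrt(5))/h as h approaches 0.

Substitution gives 0/0. Multiply numerator and denominator by the conjugate √(5 - h) + √5.
The numerator becomes (5 - h) − 5 = -h, so the expression simplifies to -1/(√(5 - h) + √5).
Letting h → 0 gives -1/(2√5) = -√(5)/10.

-√(5)/10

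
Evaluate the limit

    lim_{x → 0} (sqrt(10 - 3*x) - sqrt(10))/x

-3*√(10)/20

A 0/0 form; rationalise with √(10 - 3x) + √10. This collapses the numerator to -3x, leaving -3/(√(10 - 3x) + √10) → -3/(2√10) = -3*√(10)/20.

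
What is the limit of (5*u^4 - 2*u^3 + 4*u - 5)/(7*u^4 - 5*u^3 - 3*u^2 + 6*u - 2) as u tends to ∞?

5/7

Numerator and denominator both have degree 4.
Dividing every term by u^4, all lower-order terms vanish and the limit is the ratio of leading coefficients, 5/(7) = 5/7.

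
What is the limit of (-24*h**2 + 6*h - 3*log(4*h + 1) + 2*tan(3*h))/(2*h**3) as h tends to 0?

Substitution gives 0/0 (the numerator vanishes to order 3).
Expand each term to order h^3: the coefficient of h^3 in -3·ln(1 + 4h) is -64 and in 2·tan(3h) is 18.
Lower-order terms cancel with the polynomial part, so the numerator is (-46)·h^3 + o(h^3), and the limit is (-46)/(2) = -23.

-23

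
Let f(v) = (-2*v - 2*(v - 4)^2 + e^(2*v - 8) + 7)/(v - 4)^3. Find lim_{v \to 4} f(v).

Direct substitution gives 0/0.
Apply L'Hôpital: lim (-4*v + 2*e^(2*v - 8) + 14)/(3*(v - 4)^2), still 0/0.
Apply L'Hôpital: lim (4*e^(2*v - 8) - 4)/(6*v - 24), still 0/0.
After 3 applications of L'Hôpital's rule the quotient is (8*e^(2*v - 8))/(6); substituting v = 4 gives 4/3.

4/3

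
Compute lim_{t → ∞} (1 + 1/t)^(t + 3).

Let L be the limit and take ln: ln L = lim (t + 3)·ln(1 + 1/t) = lim (t + 3)·(1/t + O(1/t²)) = 1.
Hence L = e^(1).

e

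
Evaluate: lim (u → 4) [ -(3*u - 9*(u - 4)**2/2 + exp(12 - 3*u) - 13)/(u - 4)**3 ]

9/2

Direct substitution gives 0/0.
Apply L'Hôpital: lim (-9*u - 3*e^(12 - 3*u) + 39)/(-3*(u - 4)^2), still 0/0.
Apply L'Hôpital: lim (9*e^(12 - 3*u) - 9)/(24 - 6*u), still 0/0.
After 3 applications of L'Hôpital's rule the quotient is (-27*e^(12 - 3*u))/(-6); substituting u = 4 gives 9/2.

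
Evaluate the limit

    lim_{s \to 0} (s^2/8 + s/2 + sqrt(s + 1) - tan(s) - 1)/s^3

Substitution gives 0/0; apply L'Hôpital's rule 3 times.
After differentiating numerator and denominator 3 times the quotient is (4/cos(s)^2 - 6/cos(s)^4 + 3/(8*(s + 1)^(5/2)))/(6); at s = 0 this is -13/48.

-13/48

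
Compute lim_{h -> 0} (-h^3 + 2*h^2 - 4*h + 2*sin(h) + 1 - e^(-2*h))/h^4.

-2/3

Substitution gives 0/0 (the numerator vanishes to order 4).
Expand each term to order h^4: the coefficient of h^4 in −e^(-2h) is -2/3 and in 2·sin(h) is 0.
Lower-order terms cancel with the polynomial part, so the numerator is (-2/3)·h^4 + o(h^4), and the limit is (-2/3)/(1) = -2/3.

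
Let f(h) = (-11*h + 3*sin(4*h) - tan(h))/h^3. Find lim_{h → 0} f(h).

Substitution gives 0/0 (the numerator vanishes to order 3).
Expand each term to order h^3: the coefficient of h^3 in 3·sin(4h) is -32 and in −tan(h) is -1/3.
Lower-order terms cancel with the polynomial part, so the numerator is (-97/3)·h^3 + o(h^3), and the limit is (-97/3)/(1) = -97/3.

-97/3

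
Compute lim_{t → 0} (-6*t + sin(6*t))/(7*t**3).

-36/7

Direct substitution gives 0/0.
Apply L'Hôpital: lim (6*cos(6*t) - 6)/(21*t^2), still 0/0.
Apply L'Hôpital: lim (-36*sin(6*t))/(42*t), still 0/0.
After 3 applications of L'Hôpital's rule the quotient is (-216*cos(6*t))/(42); substituting t = 0 gives -36/7.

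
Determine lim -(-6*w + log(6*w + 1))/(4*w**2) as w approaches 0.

Direct substitution gives 0/0.
Apply L'Hôpital: lim (-6 + 6/(6*w + 1))/(-8*w), still 0/0.
After 2 applications of L'Hôpital's rule the quotient is (-36/(6*w + 1)^2)/(-8); substituting w = 0 gives 9/2.

9/2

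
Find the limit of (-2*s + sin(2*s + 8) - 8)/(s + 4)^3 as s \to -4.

Direct substitution gives 0/0.
Apply L'Hôpital: lim (2*cos(2*s + 8) - 2)/(3*(s + 4)^2), still 0/0.
Apply L'Hôpital: lim (-4*sin(2*s + 8))/(6*s + 24), still 0/0.
After 3 applications of L'Hôpital's rule the quotient is (-8*cos(2*s + 8))/(6); substituting s = -4 gives -4/3.

-4/3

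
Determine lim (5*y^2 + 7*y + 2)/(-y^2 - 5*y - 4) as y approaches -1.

1

Direct substitution gives 0/0, so factor. Both numerator and denominator have (y + 1) as a factor.
After cancelling, the expression reduces to (5*y + 2)/(-y - 4).
Substituting y = -1 gives 1.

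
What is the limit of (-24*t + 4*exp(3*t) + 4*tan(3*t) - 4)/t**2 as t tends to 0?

Substitution gives 0/0; apply L'Hôpital's rule 2 times.
After differentiating numerator and denominator 2 times the quotient is (36*e^(3*t) + 72*sin(3*t)/cos(3*t)^3)/(2); at t = 0 this is 18.

18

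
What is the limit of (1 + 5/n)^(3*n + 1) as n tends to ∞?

e^(15)

Write it as [(1 + 5/n)^n]^(3) · (1 + 5/n)^(1). The bracketed term tends to e^(5) and the second factor to 1, so the limit is e^(15).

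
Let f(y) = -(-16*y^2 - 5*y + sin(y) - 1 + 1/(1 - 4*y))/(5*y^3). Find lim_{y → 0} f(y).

-383/30

Substitution gives 0/0; apply L'Hôpital's rule 3 times.
After differentiating numerator and denominator 3 times the quotient is (-cos(y) + 384/(4*y - 1)^4)/(-30); at y = 0 this is -383/30.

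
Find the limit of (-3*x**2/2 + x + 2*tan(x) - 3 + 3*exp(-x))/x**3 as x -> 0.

1/6

Substitution gives 0/0 (the numerator vanishes to order 3).
Expand each term to order x^3: the coefficient of x^3 in 2·tan(x) is 2/3 and in 3·e^(-x) is -1/2.
Lower-order terms cancel with the polynomial part, so the numerator is (1/6)·x^3 + o(x^3), and the limit is (1/6)/(1) = 1/6.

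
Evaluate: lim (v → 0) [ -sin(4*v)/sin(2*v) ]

Substitution gives 0/0.
Divide numerator and denominator by v: sin(4v)/v → 4 and sin(2v)/v → 2, so the limit is -1·4/2 = -2.

-2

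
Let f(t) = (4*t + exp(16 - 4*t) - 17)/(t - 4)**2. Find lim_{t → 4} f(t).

Direct substitution gives 0/0.
Apply L'Hôpital: lim (4 - 4*e^(16 - 4*t))/(2*t - 8), still 0/0.
After 2 applications of L'Hôpital's rule the quotient is (16*e^(16 - 4*t))/(2); substituting t = 4 gives 8.

8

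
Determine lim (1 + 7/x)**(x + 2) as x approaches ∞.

Write it as [(1 + 7/x)^x]^(1) · (1 + 7/x)^(2). The bracketed term tends to e^(7) and the second factor to 1, so the limit is e^(7).

e^(7)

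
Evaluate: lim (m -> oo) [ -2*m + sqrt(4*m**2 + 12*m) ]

An ∞ − ∞ form. Rationalising with the conjugate, the difference becomes (12m) / (√(4*m^2 + 12*m) + 2m).
For large m the denominator behaves like 2·2m, so the quotient tends to 12/4 = 3.

3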